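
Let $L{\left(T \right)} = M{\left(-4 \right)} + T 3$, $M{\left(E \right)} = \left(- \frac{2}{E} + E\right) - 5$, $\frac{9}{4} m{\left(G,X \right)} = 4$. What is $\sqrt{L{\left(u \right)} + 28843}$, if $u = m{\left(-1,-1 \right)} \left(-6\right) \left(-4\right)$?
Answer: $\frac{5 \sqrt{4634}}{2} \approx 170.18$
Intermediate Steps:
$m{\left(G,X \right)} = \frac{16}{9}$ ($m{\left(G,X \right)} = \frac{4}{9} \cdot 4 = \frac{16}{9}$)
$u = \frac{128}{3}$ ($u = \frac{16}{9} \left(-6\right) \left(-4\right) = \left(- \frac{32}{3}\right) \left(-4\right) = \frac{128}{3} \approx 42.667$)
$M{\left(E \right)} = -5 + E - \frac{2}{E}$ ($M{\left(E \right)} = \left(E - \frac{2}{E}\right) - 5 = -5 + E - \frac{2}{E}$)
$L{\left(T \right)} = - \frac{17}{2} + 3 T$ ($L{\left(T \right)} = \left(-5 - 4 - \frac{2}{-4}\right) + T 3 = \left(-5 - 4 - - \frac{1}{2}\right) + 3 T = \left(-5 - 4 + \frac{1}{2}\right) + 3 T = - \frac{17}{2} + 3 T$)
$\sqrt{L{\left(u \right)} + 28843} = \sqrt{\left(- \frac{17}{2} + 3 \cdot \frac{128}{3}\right) + 28843} = \sqrt{\left(- \frac{17}{2} + 128\right) + 28843} = \sqrt{\frac{239}{2} + 28843} = \sqrt{\frac{57925}{2}} = \frac{5 \sqrt{4634}}{2}$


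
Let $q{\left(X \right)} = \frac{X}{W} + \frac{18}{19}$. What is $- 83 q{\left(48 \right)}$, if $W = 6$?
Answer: $- \frac{14110}{19} \approx -742.63$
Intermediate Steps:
$q{\left(X \right)} = \frac{18}{19} + \frac{X}{6}$ ($q{\left(X \right)} = \frac{X}{6} + \frac{18}{19} = \frac{18}{19} + \frac{X}{6}$)
$- 83 q{\left(48 \right)} = - 83 \left(\frac{18}{19} + \frac{1}{6} \cdot 48\right) = - 83 \left(\frac{18}{19} + 8\right) = \left(-83\right) \frac{170}{19} = - \frac{14110}{19}$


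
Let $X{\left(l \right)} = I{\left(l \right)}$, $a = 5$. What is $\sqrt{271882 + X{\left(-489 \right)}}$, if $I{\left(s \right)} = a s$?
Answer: $\sqrt{269437} \approx 519.07$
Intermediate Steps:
$I{\left(s \right)} = 5 s$
$X{\left(l \right)} = 5 l$
$\sqrt{271882 + X{\left(-489 \right)}} = \sqrt{271882 + 5 \left(-489\right)} = \sqrt{271882 - 2445} = \sqrt{269437}$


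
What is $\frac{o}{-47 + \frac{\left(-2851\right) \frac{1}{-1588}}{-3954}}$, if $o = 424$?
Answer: $- \frac{2662275648}{295113595} \approx -9.0212$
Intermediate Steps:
$\frac{o}{-47 + \frac{\left(-2851\right) \frac{1}{-1588}}{-3954}} = \frac{424}{-47 + \frac{\left(-2851\right) \frac{1}{-1588}}{-3954}} = \frac{424}{-47 + \left(-2851\right) \left(- \frac{1}{1588}\right) \left(- \frac{1}{3954}\right)} = \frac{424}{-47 + \frac{2851}{1588} \left(- \frac{1}{3954}\right)} = \frac{424}{-47 - \frac{2851}{6278952}} = \frac{424}{- \frac{295113595}{6278952}} = 424 \left(- \frac{6278952}{295113595}\right) = - \frac{2662275648}{295113595}$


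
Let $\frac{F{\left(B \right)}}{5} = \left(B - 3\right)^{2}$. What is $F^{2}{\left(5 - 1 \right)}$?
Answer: $25$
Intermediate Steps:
$F{\left(B \right)} = 5 \left(-3 + B\right)^{2}$ ($F{\left(B \right)} = 5 \left(B - 3\right)^{2} = 5 \left(-3 + B\right)^{2}$)
$F^{2}{\left(5 - 1 \right)} = \left(5 \left(-3 + \left(5 - 1\right)\right)^{2}\right)^{2} = \left(5 \left(-3 + 4\right)^{2}\right)^{2} = \left(5 \cdot 1^{2}\right)^{2} = \left(5 \cdot 1\right)^{2} = 5^{2} = 25$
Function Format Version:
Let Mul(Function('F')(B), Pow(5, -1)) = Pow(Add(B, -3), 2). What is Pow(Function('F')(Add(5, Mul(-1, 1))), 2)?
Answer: 25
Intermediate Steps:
Function('F')(B) = Mul(5, Pow(Add(-3, B), 2)) (Function('F')(B) = Mul(5, Pow(Add(B, -3), 2)) = Mul(5, Pow(Add(-3, B), 2)))
Pow(Function('F')(Add(5, Mul(-1, 1))), 2) = Pow(Mul(5, Pow(Add(-3, Add(5, Mul(-1, 1))), 2)), 2) = Pow(Mul(5, Pow(Add(-3, Add(5, -1)), 2)), 2) = Pow(Mul(5, Pow(Add(-3, 4), 2)), 2) = Pow(Mul(5, Pow(1, 2)), 2) = Pow(Mul(5, 1), 2) = Pow(5, 2) = 25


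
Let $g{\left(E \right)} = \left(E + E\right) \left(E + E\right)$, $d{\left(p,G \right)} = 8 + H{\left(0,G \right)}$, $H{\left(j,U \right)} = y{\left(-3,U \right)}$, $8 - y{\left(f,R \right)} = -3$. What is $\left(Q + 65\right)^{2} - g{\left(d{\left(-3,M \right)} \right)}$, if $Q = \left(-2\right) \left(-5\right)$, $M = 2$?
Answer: $4181$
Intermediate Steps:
$y{\left(f,R \right)} = 11$ ($y{\left(f,R \right)} = 8 - -3 = 8 + 3 = 11$)
$Q = 10$
$H{\left(j,U \right)} = 11$
$d{\left(p,G \right)} = 19$ ($d{\left(p,G \right)} = 8 + 11 = 19$)
$g{\left(E \right)} = 4 E^{2}$ ($g{\left(E \right)} = 2 E 2 E = 4 E^{2}$)
$\left(Q + 65\right)^{2} - g{\left(d{\left(-3,M \right)} \right)} = \left(10 + 65\right)^{2} - 4 \cdot 19^{2} = 75^{2} - 4 \cdot 361 = 5625 - 1444 = 4181$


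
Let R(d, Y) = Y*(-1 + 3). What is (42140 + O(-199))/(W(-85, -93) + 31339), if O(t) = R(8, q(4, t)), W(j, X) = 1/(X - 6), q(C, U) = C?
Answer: 1043163/775640 ≈ 1.3449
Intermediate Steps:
R(d, Y) = 2*Y (R(d, Y) = Y*2 = 2*Y)
W(j, X) = 1/(-6 + X)
O(t) = 8 (O(t) = 2*4 = 8)
(42140 + O(-199))/(W(-85, -93) + 31339) = (42140 + 8)/(1/(-6 - 93) + 31339) = 42148/(1/(-99) + 31339) = 42148/(-1/99 + 31339) = 42148/(3102560/99) = 42148*(99/3102560) = 1043163/775640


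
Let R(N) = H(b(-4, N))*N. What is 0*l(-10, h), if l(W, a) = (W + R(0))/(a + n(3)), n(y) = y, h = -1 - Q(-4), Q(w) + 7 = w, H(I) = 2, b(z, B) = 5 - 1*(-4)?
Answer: 0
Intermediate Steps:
b(z, B) = 9 (b(z, B) = 5 + 4 = 9)
Q(w) = -7 + w
h = 10 (h = -1 - (-7 - 4) = -1 - 1*(-11) = -1 + 11 = 10)
R(N) = 2*N
l(W, a) = W/(3 + a) (l(W, a) = (W + 2*0)/(a + 3) = (W + 0)/(3 + a) = W/(3 + a))
0*l(-10, h) = 0*(-10/(3 + 10)) = 0*(-10/13) = 0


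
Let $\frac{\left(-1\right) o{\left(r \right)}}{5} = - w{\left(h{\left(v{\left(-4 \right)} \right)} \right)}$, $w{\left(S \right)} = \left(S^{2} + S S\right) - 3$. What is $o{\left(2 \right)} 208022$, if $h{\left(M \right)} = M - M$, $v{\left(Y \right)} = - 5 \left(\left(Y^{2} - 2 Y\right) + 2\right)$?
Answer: $-3120330$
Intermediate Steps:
$v{\left(Y \right)} = -10 - 5 Y^{2} + 10 Y$ ($v{\left(Y \right)} = - 5 \left(2 + Y^{2} - 2 Y\right) = -10 - 5 Y^{2} + 10 Y$)
$h{\left(M \right)} = 0$
$w{\left(S \right)} = -3 + 2 S^{2}$ ($w{\left(S \right)} = \left(S^{2} + S^{2}\right) - 3 = 2 S^{2} - 3 = -3 + 2 S^{2}$)
$o{\left(r \right)} = -15$ ($o{\left(r \right)} = - 5 \left(- (-3 + 2 \cdot 0^{2})\right) = - 5 \left(- (-3 + 2 \cdot 0)\right) = - 5 \left(- (-3 + 0)\right) = - 5 \left(\left(-1\right) \left(-3\right)\right) = \left(-5\right) 3 = -15$)
$o{\left(2 \right)} 208022 = \left(-15\right) 208022 = -3120330$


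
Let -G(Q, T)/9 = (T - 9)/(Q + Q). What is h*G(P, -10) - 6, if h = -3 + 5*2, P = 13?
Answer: 1041/26 ≈ 40.038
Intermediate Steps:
G(Q, T) = -9*(-9 + T)/(2*Q) (G(Q, T) = -9*(T - 9)/(Q + Q) = -9*(-9 + T)/(2*Q))
h = 7 (h = -3 + 10 = 7)
h*G(P, -10) - 6 = 7*((9/2)*(9 - 1*(-10))/13) - 6 = 7*((9/2)*(1/13)*(9 + 10)) - 6 = 7*((9/2)*(1/13)*19) - 6 = 7*(171/26) - 6 = 1197/26 - 6 = 1041/26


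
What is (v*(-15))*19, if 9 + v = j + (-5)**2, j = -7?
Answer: -2565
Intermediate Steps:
v = 9 (v = -9 + (-7 + (-5)**2) = -9 + (-7 + 25) = -9 + 18 = 9)
(v*(-15))*19 = (9*(-15))*19 = -135*19 = -2565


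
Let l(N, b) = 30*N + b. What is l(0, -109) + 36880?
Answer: 36771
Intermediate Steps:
l(N, b) = b + 30*N
l(0, -109) + 36880 = (-109 + 30*0) + 36880 = (-109 + 0) + 36880 = -109 + 36880 = 36771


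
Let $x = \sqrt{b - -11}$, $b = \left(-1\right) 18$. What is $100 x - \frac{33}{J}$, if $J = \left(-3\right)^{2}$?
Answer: $- \frac{11}{3} + 100 i \sqrt{7} \approx -3.6667 + 264.58 i$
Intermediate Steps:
$b = -18$
$J = 9$
$x = i \sqrt{7}$ ($x = \sqrt{-18 - -11} = \sqrt{-18 + \left(-21 + 32\right)} = \sqrt{-18 + 11} = \sqrt{-7} = i \sqrt{7} \approx 2.6458 i$)
$100 x - \frac{33}{J} = 100 i \sqrt{7} - \frac{33}{9} = 100 i \sqrt{7} - \frac{11}{3} = - \frac{11}{3} + 100 i \sqrt{7}$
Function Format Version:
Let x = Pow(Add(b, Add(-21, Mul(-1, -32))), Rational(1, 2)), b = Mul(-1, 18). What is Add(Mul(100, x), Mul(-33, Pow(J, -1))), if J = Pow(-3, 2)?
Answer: Add(Rational(-11, 3), Mul(100, I, Pow(7, Rational(1, 2)))) ≈ Add(-3.6667, Mul(264.58, I))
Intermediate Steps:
b = -18
J = 9
x = Mul(I, Pow(7, Rational(1, 2))) (x = Pow(Add(-18, Add(-21, Mul(-1, -32))), Rational(1, 2)) = Pow(Add(-18, Add(-21, 32)), Rational(1, 2)) = Pow(Add(-18, 11), Rational(1, 2)) = Pow(-7, Rational(1, 2)) = Mul(I, Pow(7, Rational(1, 2))) ≈ Mul(2.6458, I))
Add(Mul(100, x), Mul(-33, Pow(J, -1))) = Add(Mul(100, Mul(I, Pow(7, Rational(1, 2)))), Mul(-33, Pow(9, -1))) = Add(Mul(100, I, Pow(7, Rational(1, 2))), Mul(-33, Rational(1, 9))) = Add(Mul(100, I, Pow(7, Rational(1, 2))), Rational(-11, 3)) = Add(Rational(-11, 3), Mul(100, I, Pow(7, Rational(1, 2))))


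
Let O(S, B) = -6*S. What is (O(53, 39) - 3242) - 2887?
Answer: -6447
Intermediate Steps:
(O(53, 39) - 3242) - 2887 = (-6*53 - 3242) - 2887 = (-318 - 3242) - 2887 = -3560 - 2887 = -6447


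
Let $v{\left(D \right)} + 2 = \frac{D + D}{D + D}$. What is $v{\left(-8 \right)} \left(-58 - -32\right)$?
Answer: $26$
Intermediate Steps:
$v{\left(D \right)} = -1$ ($v{\left(D \right)} = -2 + \frac{D + D}{D + D} = -2 + \frac{2 D}{2 D} = -2 + 2 D \frac{1}{2 D} = -2 + 1 = -1$)
$v{\left(-8 \right)} \left(-58 - -32\right) = - (-58 - -32) = - (-58 + 32) = \left(-1\right) \left(-26\right) = 26$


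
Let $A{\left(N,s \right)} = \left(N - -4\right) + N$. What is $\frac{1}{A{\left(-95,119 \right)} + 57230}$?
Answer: $\frac{1}{57044} \approx 1.753 \cdot 10^{-5}$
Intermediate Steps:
$A{\left(N,s \right)} = 4 + 2 N$ ($A{\left(N,s \right)} = \left(N + 4\right) + N = \left(4 + N\right) + N = 4 + 2 N$)
$\frac{1}{A{\left(-95,119 \right)} + 57230} = \frac{1}{\left(4 + 2 \left(-95\right)\right) + 57230} = \frac{1}{\left(4 - 190\right) + 57230} = \frac{1}{-186 + 57230} = \frac{1}{57044}$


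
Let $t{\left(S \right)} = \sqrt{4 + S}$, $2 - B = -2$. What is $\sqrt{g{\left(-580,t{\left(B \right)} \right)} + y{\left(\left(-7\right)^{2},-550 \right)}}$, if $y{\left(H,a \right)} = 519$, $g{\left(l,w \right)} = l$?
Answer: $i \sqrt{61} \approx 7.8102 i$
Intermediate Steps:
$B = 4$ ($B = 2 - -2 = 2 + 2 = 4$)
$\sqrt{g{\left(-580,t{\left(B \right)} \right)} + y{\left(\left(-7\right)^{2},-550 \right)}} = \sqrt{-580 + 519} = \sqrt{-61} = i \sqrt{61}$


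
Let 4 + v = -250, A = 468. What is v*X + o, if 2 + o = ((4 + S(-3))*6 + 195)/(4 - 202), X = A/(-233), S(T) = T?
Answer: 7799185/15378 ≈ 507.17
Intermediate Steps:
v = -254 (v = -4 - 250 = -254)
X = -468/233 (X = 468/(-233) = 468*(-1/233) = -468/233 ≈ -2.0086)
o = -199/66 (o = -2 + ((4 - 3)*6 + 195)/(4 - 202) = -2 + (1*6 + 195)/(-198) = -2 + (6 + 195)*(-1/198) = -2 + 201*(-1/198) = -2 - 67/66 = -199/66 ≈ -3.0152)
v*X + o = -254*(-468/233) - 199/66 = 118872/233 - 199/66 = 7799185/15378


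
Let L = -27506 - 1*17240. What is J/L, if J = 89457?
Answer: -89457/44746 ≈ -1.9992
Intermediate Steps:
L = -44746 (L = -27506 - 17240 = -44746)
J/L = 89457/(-44746) = 89457*(-1/44746) = -89457/44746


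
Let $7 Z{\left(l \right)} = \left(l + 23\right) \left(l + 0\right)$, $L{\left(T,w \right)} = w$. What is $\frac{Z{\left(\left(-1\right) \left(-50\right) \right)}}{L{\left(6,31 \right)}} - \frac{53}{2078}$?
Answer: $\frac{7573199}{450926} \approx 16.795$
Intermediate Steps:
$Z{\left(l \right)} = \frac{l \left(23 + l\right)}{7}$ ($Z{\left(l \right)} = \frac{\left(l + 23\right) \left(l + 0\right)}{7} = \frac{\left(23 + l\right) l}{7} = \frac{l \left(23 + l\right)}{7}$)
$\frac{Z{\left(\left(-1\right) \left(-50\right) \right)}}{L{\left(6,31 \right)}} - \frac{53}{2078} = \frac{\frac{1}{7} \left(\left(-1\right) \left(-50\right)\right) \left(23 - -50\right)}{31} - \frac{53}{2078} = \frac{1}{7} \cdot 50 \left(23 + 50\right) \frac{1}{31} - \frac{53}{2078} = \frac{1}{7} \cdot 50 \cdot 73 \cdot \frac{1}{31} - \frac{53}{2078} = \frac{3650}{7} \cdot \frac{1}{31} - \frac{53}{2078} = \frac{3650}{217} - \frac{53}{2078} = \frac{7573199}{450926}$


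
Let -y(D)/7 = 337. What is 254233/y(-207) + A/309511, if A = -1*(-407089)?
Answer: -11103941016/104305207 ≈ -106.46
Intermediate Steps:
A = 407089
y(D) = -2359 (y(D) = -7*337 = -2359)
254233/y(-207) + A/309511 = 254233/(-2359) + 407089/309511 = 254233*(-1/2359) + 407089*(1/309511) = -36319/337 + 407089/309511 = -11103941016/104305207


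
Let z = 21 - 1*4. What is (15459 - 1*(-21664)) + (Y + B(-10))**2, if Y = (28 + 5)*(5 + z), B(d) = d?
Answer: 549779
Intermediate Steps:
z = 17 (z = 21 - 4 = 17)
Y = 726 (Y = (28 + 5)*(5 + 17) = 33*22 = 726)
(15459 - 1*(-21664)) + (Y + B(-10))**2 = (15459 - 1*(-21664)) + (726 - 10)**2 = (15459 + 21664) + 716**2 = 37123 + 512656 = 549779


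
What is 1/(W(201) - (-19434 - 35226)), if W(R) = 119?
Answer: 1/54779 ≈ 1.8255e-5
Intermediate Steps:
1/(W(201) - (-19434 - 35226)) = 1/(119 - (-19434 - 35226)) = 1/(119 - 1*(-54660)) = 1/(119 + 54660) = 1/54779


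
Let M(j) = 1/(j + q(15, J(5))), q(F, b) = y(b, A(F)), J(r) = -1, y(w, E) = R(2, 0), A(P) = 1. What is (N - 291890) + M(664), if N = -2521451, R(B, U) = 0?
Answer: -1868058423/664 ≈ -2.8133e+6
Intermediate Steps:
y(w, E) = 0
q(F, b) = 0
M(j) = 1/j (M(j) = 1/(j + 0) = 1/j)
(N - 291890) + M(664) = (-2521451 - 291890) + 1/664 = -2813341 + 1/664 = -1868058423/664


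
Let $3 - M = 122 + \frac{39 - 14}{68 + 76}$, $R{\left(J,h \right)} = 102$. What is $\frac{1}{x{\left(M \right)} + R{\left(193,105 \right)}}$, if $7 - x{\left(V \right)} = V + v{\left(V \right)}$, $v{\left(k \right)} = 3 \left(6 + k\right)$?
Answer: $\frac{36}{20437} \approx 0.0017615$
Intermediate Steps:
$v{\left(k \right)} = 18 + 3 k$
$M = - \frac{17161}{144}$ ($M = 3 - \left(122 + \frac{39 - 14}{68 + 76}\right) = 3 - \left(122 + \frac{25}{144}\right) = 3 - \frac{17593}{144} = - \frac{17161}{144} \approx -119.17$)
$x{\left(V \right)} = -11 - 4 V$ ($x{\left(V \right)} = 7 - \left(V + \left(18 + 3 V\right)\right) = 7 - \left(18 + 4 V\right) = -11 - 4 V$)
$\frac{1}{x{\left(M \right)} + R{\left(193,105 \right)}} = \frac{1}{\left(-11 - - \frac{17161}{36}\right) + 102} = \frac{1}{\left(-11 + \frac{17161}{36}\right) + 102} = \frac{1}{\frac{16765}{36} + 102} = \frac{1}{\frac{20437}{36}} = \frac{36}{20437}$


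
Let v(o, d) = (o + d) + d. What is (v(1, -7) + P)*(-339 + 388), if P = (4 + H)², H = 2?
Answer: 1127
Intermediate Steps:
v(o, d) = o + 2*d (v(o, d) = (d + o) + d = o + 2*d)
P = 36 (P = (4 + 2)² = 6² = 36)
(v(1, -7) + P)*(-339 + 388) = ((1 + 2*(-7)) + 36)*(-339 + 388) = ((1 - 14) + 36)*49 = (-13 + 36)*49 = 23*49 = 1127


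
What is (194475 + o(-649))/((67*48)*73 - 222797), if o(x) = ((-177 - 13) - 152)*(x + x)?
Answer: 638391/11971 ≈ 53.328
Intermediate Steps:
o(x) = -684*x (o(x) = (-190 - 152)*(2*x) = -684*x)
(194475 + o(-649))/((67*48)*73 - 222797) = (194475 - 684*(-649))/((67*48)*73 - 222797) = (194475 + 443916)/(3216*73 - 222797) = 638391/(234768 - 222797) = 638391/11971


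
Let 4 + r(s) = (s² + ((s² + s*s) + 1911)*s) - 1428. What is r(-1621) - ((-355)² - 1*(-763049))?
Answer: -8520172718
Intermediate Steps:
r(s) = -1432 + s² + s*(1911 + 2*s²) (r(s) = -4 + ((s² + ((s² + s*s) + 1911)*s) - 1428) = -4 + ((s² + ((s² + s²) + 1911)*s) - 1428) = -4 + ((s² + (2*s² + 1911)*s) - 1428) = -4 + ((s² + (1911 + 2*s²)*s) - 1428) = -4 + ((s² + s*(1911 + 2*s²)) - 1428) = -4 + (-1428 + s² + s*(1911 + 2*s²)) = -1432 + s² + s*(1911 + 2*s²))
r(-1621) - ((-355)² - 1*(-763049)) = (-1432 + (-1621)² + 2*(-1621)³ + 1911*(-1621)) - ((-355)² - 1*(-763049)) = (-1432 + 2627641 + 2*(-4259406061) - 3097731) - (126025 + 763049) = (-1432 + 2627641 - 8518812122 - 3097731) - 1*889074 = -8519283644 - 889074 = -8520172718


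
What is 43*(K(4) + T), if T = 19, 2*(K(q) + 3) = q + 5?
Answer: 1763/2 ≈ 881.50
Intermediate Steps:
K(q) = -½ + q/2 (K(q) = -3 + (q + 5)/2 = -3 + (5 + q)/2 = -3 + (5/2 + q/2) = -½ + q/2)
43*(K(4) + T) = 43*((-½ + (½)*4) + 19) = 43*((-½ + 2) + 19) = 43*(3/2 + 19) = 43*(41/2) = 1763/2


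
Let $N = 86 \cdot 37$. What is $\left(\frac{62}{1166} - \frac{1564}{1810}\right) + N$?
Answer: $\frac{1678443079}{527615} \approx 3181.2$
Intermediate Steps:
$N = 3182$
$\left(\frac{62}{1166} - \frac{1564}{1810}\right) + N = \left(\frac{62}{1166} - \frac{1564}{1810}\right) + 3182 = \left(62 \cdot \frac{1}{1166} - \frac{782}{905}\right) + 3182 = \left(\frac{31}{583} - \frac{782}{905}\right) + 3182 = - \frac{427851}{527615} + 3182 = \frac{1678443079}{527615}$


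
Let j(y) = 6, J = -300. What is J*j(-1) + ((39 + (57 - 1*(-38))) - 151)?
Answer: -1817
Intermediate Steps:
J*j(-1) + ((39 + (57 - 1*(-38))) - 151) = -300*6 + ((39 + (57 - 1*(-38))) - 151) = -1800 + ((39 + (57 + 38)) - 151) = -1800 + ((39 + 95) - 151) = -1800 + (134 - 151) = -1800 - 17 = -1817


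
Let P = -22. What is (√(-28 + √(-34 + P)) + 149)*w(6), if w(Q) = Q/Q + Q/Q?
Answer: 298 + 2*√(-28 + 2*I*√14) ≈ 299.4 + 10.675*I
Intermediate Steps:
w(Q) = 2 (w(Q) = 1 + 1 = 2)
(√(-28 + √(-34 + P)) + 149)*w(6) = (√(-28 + √(-34 - 22)) + 149)*2 = (√(-28 + √(-56)) + 149)*2 = (√(-28 + 2*I*√14) + 149)*2 = (149 + √(-28 + 2*I*√14))*2 = 298 + 2*√(-28 + 2*I*√14)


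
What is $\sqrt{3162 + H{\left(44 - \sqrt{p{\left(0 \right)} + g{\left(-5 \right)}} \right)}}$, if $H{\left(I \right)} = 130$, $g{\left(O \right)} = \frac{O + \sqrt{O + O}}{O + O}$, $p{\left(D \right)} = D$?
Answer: $2 \sqrt{823} \approx 57.376$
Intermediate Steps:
$g{\left(O \right)} = \frac{O + \sqrt{2} \sqrt{O}}{2 O}$ ($g{\left(O \right)} = \frac{O + \sqrt{2 O}}{2 O} = \left(O + \sqrt{2} \sqrt{O}\right) \frac{1}{2 O} = \frac{O + \sqrt{2} \sqrt{O}}{2 O}$)
$\sqrt{3162 + H{\left(44 - \sqrt{p{\left(0 \right)} + g{\left(-5 \right)}} \right)}} = \sqrt{3162 + 130} = \sqrt{3292} = 2 \sqrt{823}$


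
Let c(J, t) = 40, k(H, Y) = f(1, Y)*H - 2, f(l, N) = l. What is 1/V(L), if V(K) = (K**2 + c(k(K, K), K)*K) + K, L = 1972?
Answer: 1/3969636 ≈ 2.5191e-7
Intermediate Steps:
k(H, Y) = -2 + H (k(H, Y) = 1*H - 2 = H - 2 = -2 + H)
V(K) = K**2 + 41*K (V(K) = (K**2 + 40*K) + K = K**2 + 41*K)
1/V(L) = 1/(1972*(41 + 1972)) = 1/(1972*2013) = 1/3969636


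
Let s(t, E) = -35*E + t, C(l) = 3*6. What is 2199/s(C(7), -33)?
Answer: 733/391 ≈ 1.8747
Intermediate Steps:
C(l) = 18
s(t, E) = t - 35*E
2199/s(C(7), -33) = 2199/(18 - 35*(-33)) = 2199/(18 + 1155) = 2199/1173 = 2199*(1/1173) = 733/391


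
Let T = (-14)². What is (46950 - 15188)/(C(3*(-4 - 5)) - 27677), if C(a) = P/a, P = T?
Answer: -857574/747475 ≈ -1.1473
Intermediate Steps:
T = 196
P = 196
C(a) = 196/a
(46950 - 15188)/(C(3*(-4 - 5)) - 27677) = (46950 - 15188)/(196/((3*(-4 - 5))) - 27677) = 31762/(196/((3*(-9))) - 27677) = 31762/(196/(-27) - 27677) = 31762/(196*(-1/27) - 27677) = 31762/(-196/27 - 27677) = 31762/(-747475/27) = 31762*(-27/747475) = -857574/747475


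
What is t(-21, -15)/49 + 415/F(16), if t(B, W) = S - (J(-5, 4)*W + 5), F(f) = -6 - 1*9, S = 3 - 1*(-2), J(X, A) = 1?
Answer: -4022/147 ≈ -27.361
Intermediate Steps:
S = 5 (S = 3 + 2 = 5)
F(f) = -15 (F(f) = -6 - 9 = -15)
t(B, W) = -W (t(B, W) = 5 - (1*W + 5) = 5 - (W + 5) = 5 - (5 + W) = 5 + (-5 - W) = -W)
t(-21, -15)/49 + 415/F(16) = -1*(-15)/49 + 415/(-15) = 15*(1/49) + 415*(-1/15) = 15/49 - 83/3 = -4022/147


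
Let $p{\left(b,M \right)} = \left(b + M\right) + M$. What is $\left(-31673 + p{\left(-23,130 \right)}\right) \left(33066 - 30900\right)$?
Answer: $-68090376$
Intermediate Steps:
$p{\left(b,M \right)} = b + 2 M$ ($p{\left(b,M \right)} = \left(M + b\right) + M = b + 2 M$)
$\left(-31673 + p{\left(-23,130 \right)}\right) \left(33066 - 30900\right) = \left(-31673 + \left(-23 + 2 \cdot 130\right)\right) \left(33066 - 30900\right) = \left(-31673 + \left(-23 + 260\right)\right) 2166 = \left(-31673 + 237\right) 2166 = \left(-31436\right) 2166 = -68090376$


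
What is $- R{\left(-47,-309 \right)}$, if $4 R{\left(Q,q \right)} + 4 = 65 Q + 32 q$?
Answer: $\frac{12947}{4} \approx 3236.8$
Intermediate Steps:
$R{\left(Q,q \right)} = -1 + 8 q + \frac{65 Q}{4}$ ($R{\left(Q,q \right)} = -1 + \frac{65 Q + 32 q}{4} = -1 + \frac{32 q + 65 Q}{4} = -1 + \left(8 q + \frac{65 Q}{4}\right) = -1 + 8 q + \frac{65 Q}{4}$)
$- R{\left(-47,-309 \right)} = - (-1 + 8 \left(-309\right) + \frac{65}{4} \left(-47\right)) = - (-1 - 2472 - \frac{3055}{4}) = \left(-1\right) \left(- \frac{12947}{4}\right) = \frac{12947}{4}$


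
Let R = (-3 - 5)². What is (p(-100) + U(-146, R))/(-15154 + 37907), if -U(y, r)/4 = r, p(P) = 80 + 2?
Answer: -174/22753 ≈ -0.0076473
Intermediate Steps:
R = 64 (R = (-8)² = 64)
p(P) = 82
U(y, r) = -4*r
(p(-100) + U(-146, R))/(-15154 + 37907) = (82 - 4*64)/(-15154 + 37907) = (82 - 256)/22753 = -174*1/22753 = -174/22753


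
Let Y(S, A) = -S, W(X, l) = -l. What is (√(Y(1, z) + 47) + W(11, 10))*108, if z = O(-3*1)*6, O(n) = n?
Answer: -1080 + 108*√46 ≈ -347.51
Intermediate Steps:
z = -18 (z = -3*1*6 = -3*6 = -18)
(√(Y(1, z) + 47) + W(11, 10))*108 = (√(-1*1 + 47) - 1*10)*108 = (√(-1 + 47) - 10)*108 = (√46 - 10)*108 = (-10 + √46)*108 = -1080 + 108*√46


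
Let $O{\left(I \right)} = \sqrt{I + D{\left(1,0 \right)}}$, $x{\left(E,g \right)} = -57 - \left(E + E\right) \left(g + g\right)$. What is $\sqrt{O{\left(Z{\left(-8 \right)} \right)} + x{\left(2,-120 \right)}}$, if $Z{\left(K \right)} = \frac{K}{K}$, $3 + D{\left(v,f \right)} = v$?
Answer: $\sqrt{903 + i} \approx 30.05 + 0.0166 i$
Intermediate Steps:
$D{\left(v,f \right)} = -3 + v$
$x{\left(E,g \right)} = -57 - 4 E g$ ($x{\left(E,g \right)} = -57 - 2 E 2 g = -57 - 4 E g$)
$Z{\left(K \right)} = 1$
$O{\left(I \right)} = \sqrt{-2 + I}$ ($O{\left(I \right)} = \sqrt{I + \left(-3 + 1\right)} = \sqrt{I - 2} = \sqrt{-2 + I}$)
$\sqrt{O{\left(Z{\left(-8 \right)} \right)} + x{\left(2,-120 \right)}} = \sqrt{\sqrt{-2 + 1} - \left(57 + 8 \left(-120\right)\right)} = \sqrt{\sqrt{-1} + \left(-57 + 960\right)} = \sqrt{i + 903} = \sqrt{903 + i}$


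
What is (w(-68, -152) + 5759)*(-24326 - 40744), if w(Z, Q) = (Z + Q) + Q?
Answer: -350532090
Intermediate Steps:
w(Z, Q) = Z + 2*Q (w(Z, Q) = (Q + Z) + Q = Z + 2*Q)
(w(-68, -152) + 5759)*(-24326 - 40744) = ((-68 + 2*(-152)) + 5759)*(-24326 - 40744) = ((-68 - 304) + 5759)*(-65070) = (-372 + 5759)*(-65070) = 5387*(-65070) = -350532090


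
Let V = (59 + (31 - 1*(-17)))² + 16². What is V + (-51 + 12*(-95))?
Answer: 10514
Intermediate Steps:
V = 11705 (V = (59 + (31 + 17))² + 256 = (59 + 48)² + 256 = 107² + 256 = 11449 + 256 = 11705)
V + (-51 + 12*(-95)) = 11705 + (-51 + 12*(-95)) = 11705 + (-51 - 1140) = 11705 - 1191 = 10514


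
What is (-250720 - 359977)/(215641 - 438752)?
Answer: 610697/223111 ≈ 2.7372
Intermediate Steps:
(-250720 - 359977)/(215641 - 438752) = -610697/(-223111) = -610697*(-1/223111) = 610697/223111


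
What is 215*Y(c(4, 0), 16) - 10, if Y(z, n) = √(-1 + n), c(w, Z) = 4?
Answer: -10 + 215*√15 ≈ 822.69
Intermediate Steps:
215*Y(c(4, 0), 16) - 10 = 215*√(-1 + 16) - 10 = 215*√15 - 10 = -10 + 215*√15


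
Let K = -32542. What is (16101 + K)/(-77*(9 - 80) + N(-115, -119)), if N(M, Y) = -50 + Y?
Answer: -16441/5298 ≈ -3.1032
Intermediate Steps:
(16101 + K)/(-77*(9 - 80) + N(-115, -119)) = (16101 - 32542)/(-77*(9 - 80) + (-50 - 119)) = -16441/(-77*(-71) - 169) = -16441/(5467 - 169) = -16441/5298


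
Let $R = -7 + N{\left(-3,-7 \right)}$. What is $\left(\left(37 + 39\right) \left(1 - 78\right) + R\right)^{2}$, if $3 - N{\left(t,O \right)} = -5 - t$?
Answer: $34269316$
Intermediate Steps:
$N{\left(t,O \right)} = 8 + t$ ($N{\left(t,O \right)} = 3 - \left(-5 - t\right) = 3 + \left(5 + t\right) = 8 + t$)
$R = -2$ ($R = -7 + \left(8 - 3\right) = -7 + 5 = -2$)
$\left(\left(37 + 39\right) \left(1 - 78\right) + R\right)^{2} = \left(\left(37 + 39\right) \left(1 - 78\right) - 2\right)^{2} = \left(76 \left(-77\right) - 2\right)^{2} = \left(-5852 - 2\right)^{2} = \left(-5854\right)^{2} = 34269316$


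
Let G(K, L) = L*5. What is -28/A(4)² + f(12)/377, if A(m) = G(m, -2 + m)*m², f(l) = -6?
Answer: -41039/2412800 ≈ -0.017009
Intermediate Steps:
G(K, L) = 5*L
A(m) = m²*(-10 + 5*m) (A(m) = (5*(-2 + m))*m² = (-10 + 5*m)*m² = m²*(-10 + 5*m))
-28/A(4)² + f(12)/377 = -28*1/(6400*(-2 + 4)²) - 6/377 = -28/((5*16*2)²) - 6*1/377 = -28/(160²) - 6/377 = -28/25600 - 6/377 = -28*1/25600 - 6/377 = -7/6400 - 6/377 = -41039/2412800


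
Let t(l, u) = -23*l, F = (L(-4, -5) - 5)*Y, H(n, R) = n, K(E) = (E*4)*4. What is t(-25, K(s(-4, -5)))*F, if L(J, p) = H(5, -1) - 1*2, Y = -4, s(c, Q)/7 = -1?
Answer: 4600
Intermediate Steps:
s(c, Q) = -7 (s(c, Q) = 7*(-1) = -7)
K(E) = 16*E (K(E) = (4*E)*4 = 16*E)
L(J, p) = 3 (L(J, p) = 5 - 1*2 = 5 - 2 = 3)
F = 8 (F = (3 - 5)*(-4) = -2*(-4) = 8)
t(-25, K(s(-4, -5)))*F = -23*(-25)*8 = 575*8 = 4600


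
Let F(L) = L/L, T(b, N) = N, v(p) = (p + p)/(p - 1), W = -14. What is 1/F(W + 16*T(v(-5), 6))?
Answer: 1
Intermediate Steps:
v(p) = 2*p/(-1 + p) (v(p) = (2*p)/(-1 + p) = 2*p/(-1 + p))
F(L) = 1
1/F(W + 16*T(v(-5), 6)) = 1/1 = 1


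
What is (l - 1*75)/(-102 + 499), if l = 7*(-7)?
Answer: -124/397 ≈ -0.31234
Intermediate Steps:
l = -49
(l - 1*75)/(-102 + 499) = (-49 - 1*75)/(-102 + 499) = (-49 - 75)/397 = -124*1/397 = -124/397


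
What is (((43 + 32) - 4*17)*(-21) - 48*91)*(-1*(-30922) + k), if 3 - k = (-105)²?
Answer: -89848500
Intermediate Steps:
k = -11022 (k = 3 - 1*(-105)² = 3 - 1*11025 = 3 - 11025 = -11022)
(((43 + 32) - 4*17)*(-21) - 48*91)*(-1*(-30922) + k) = (((43 + 32) - 4*17)*(-21) - 48*91)*(-1*(-30922) - 11022) = ((75 - 68)*(-21) - 4368)*(30922 - 11022) = (7*(-21) - 4368)*19900 = (-147 - 4368)*19900 = -4515*19900 = -89848500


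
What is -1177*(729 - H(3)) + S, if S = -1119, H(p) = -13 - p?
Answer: -877984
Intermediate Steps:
-1177*(729 - H(3)) + S = -1177*(729 - (-13 - 1*3)) - 1119 = -1177*(729 - (-13 - 3)) - 1119 = -1177*(729 - 1*(-16)) - 1119 = -1177*(729 + 16) - 1119 = -1177*745 - 1119 = -876865 - 1119 = -877984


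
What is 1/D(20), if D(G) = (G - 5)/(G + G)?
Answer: 8/3 ≈ 2.6667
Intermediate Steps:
D(G) = (-5 + G)/(2*G) (D(G) = (-5 + G)/((2*G)) = (-5 + G)*(1/(2*G)) = (-5 + G)/(2*G))
1/D(20) = 1/((1/2)*(-5 + 20)/20) = 1/((1/2)*(1/20)*15) = 1/(3/8) = 8/3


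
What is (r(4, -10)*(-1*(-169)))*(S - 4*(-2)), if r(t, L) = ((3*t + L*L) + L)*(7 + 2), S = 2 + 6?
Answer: 2482272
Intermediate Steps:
S = 8
r(t, L) = 9*L + 9*L² + 27*t (r(t, L) = ((3*t + L²) + L)*9 = ((L² + 3*t) + L)*9 = (L + L² + 3*t)*9 = 9*L + 9*L² + 27*t)
(r(4, -10)*(-1*(-169)))*(S - 4*(-2)) = ((9*(-10) + 9*(-10)² + 27*4)*(-1*(-169)))*(8 - 4*(-2)) = ((-90 + 9*100 + 108)*169)*(8 + 8) = ((-90 + 900 + 108)*169)*16 = (918*169)*16 = 155142*16 = 2482272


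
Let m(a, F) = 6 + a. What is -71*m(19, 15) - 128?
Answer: -1903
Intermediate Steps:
-71*m(19, 15) - 128 = -71*(6 + 19) - 128 = -71*25 - 128 = -1775 - 128 = -1903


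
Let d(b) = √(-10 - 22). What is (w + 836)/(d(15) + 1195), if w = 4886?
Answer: 6837790/1428057 - 22888*I*√2/1428057 ≈ 4.7882 - 0.022666*I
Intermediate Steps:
d(b) = 4*I*√2 (d(b) = √(-32) = 4*I*√2)
(w + 836)/(d(15) + 1195) = (4886 + 836)/(4*I*√2 + 1195) = 5722/(1195 + 4*I*√2)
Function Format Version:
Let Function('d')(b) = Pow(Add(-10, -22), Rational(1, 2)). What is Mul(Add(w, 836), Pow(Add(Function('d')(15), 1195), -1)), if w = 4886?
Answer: Add(Rational(6837790, 1428057), Mul(Rational(-22888, 1428057), I, Pow(2, Rational(1, 2)))) ≈ Add(4.7882, Mul(-0.022666, I))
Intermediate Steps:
Function('d')(b) = Mul(4, I, Pow(2, Rational(1, 2))) (Function('d')(b) = Pow(-32, Rational(1, 2)) = Mul(4, I, Pow(2, Rational(1, 2))))
Mul(Add(w, 836), Pow(Add(Function('d')(15), 1195), -1)) = Mul(Add(4886, 836), Pow(Add(Mul(4, I, Pow(2, Rational(1, 2))), 1195), -1)) = Mul(5722, Pow(Add(1195, Mul(4, I, Pow(2, Rational(1, 2)))), -1))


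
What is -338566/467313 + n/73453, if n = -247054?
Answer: -140320234300/34325541789 ≈ -4.0879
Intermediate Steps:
-338566/467313 + n/73453 = -338566/467313 - 247054/73453 = -140320234300/34325541789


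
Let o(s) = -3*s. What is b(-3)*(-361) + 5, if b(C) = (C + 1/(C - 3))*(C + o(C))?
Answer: 6864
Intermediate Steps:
b(C) = -2*C*(C + 1/(-3 + C)) (b(C) = (C + 1/(C - 3))*(C - 3*C) = (C + 1/(-3 + C))*(-2*C) = -2*C*(C + 1/(-3 + C)))
b(-3)*(-361) + 5 = (2*(-3)*(-1 - 1*(-3)² + 3*(-3))/(-3 - 3))*(-361) + 5 = (2*(-3)*(-1 - 1*9 - 9)/(-6))*(-361) + 5 = (2*(-3)*(-⅙)*(-1 - 9 - 9))*(-361) + 5 = (2*(-3)*(-⅙)*(-19))*(-361) + 5 = -19*(-361) + 5 = 6859 + 5 = 6864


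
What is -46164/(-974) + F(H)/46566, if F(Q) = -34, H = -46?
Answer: 537409927/11338821 ≈ 47.396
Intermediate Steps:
-46164/(-974) + F(H)/46566 = -46164/(-974) - 34/46566 = -46164*(-1/974) - 34*1/46566 = 23082/487 - 17/23283 = 537409927/11338821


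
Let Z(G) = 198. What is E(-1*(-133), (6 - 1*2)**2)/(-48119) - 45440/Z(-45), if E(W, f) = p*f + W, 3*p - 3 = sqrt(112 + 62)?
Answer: -1093278431/4763781 - 16*sqrt(174)/144357 ≈ -229.50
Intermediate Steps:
p = 1 + sqrt(174)/3 (p = 1 + sqrt(112 + 62)/3 = 1 + sqrt(174)/3 ≈ 5.3970)
E(W, f) = W + f*(1 + sqrt(174)/3) (E(W, f) = (1 + sqrt(174)/3)*f + W = f*(1 + sqrt(174)/3) + W = W + f*(1 + sqrt(174)/3))
E(-1*(-133), (6 - 1*2)**2)/(-48119) - 45440/Z(-45) = (-1*(-133) + (6 - 1*2)**2 + (6 - 1*2)**2*sqrt(174)/3)/(-48119) - 45440/198 = (133 + (6 - 2)**2 + (6 - 2)**2*sqrt(174)/3)*(-1/48119) - 45440*1/198 = (133 + 4**2 + (1/3)*4**2*sqrt(174))*(-1/48119) - 22720/99 = (133 + 16 + (1/3)*16*sqrt(174))*(-1/48119) - 22720/99 = (133 + 16 + 16*sqrt(174)/3)*(-1/48119) - 22720/99 = (149 + 16*sqrt(174)/3)*(-1/48119) - 22720/99 = (-149/48119 - 16*sqrt(174)/144357) - 22720/99 = -1093278431/4763781 - 16*sqrt(174)/144357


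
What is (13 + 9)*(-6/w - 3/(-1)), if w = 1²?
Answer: -66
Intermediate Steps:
w = 1
(13 + 9)*(-6/w - 3/(-1)) = (13 + 9)*(-6/1 - 3/(-1)) = 22*(-6*1 - 3*(-1)) = 22*(-6 + 3) = 22*(-3) = -66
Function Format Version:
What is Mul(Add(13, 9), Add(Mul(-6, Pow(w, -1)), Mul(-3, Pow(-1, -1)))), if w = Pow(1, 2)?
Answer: -66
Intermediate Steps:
w = 1
Mul(Add(13, 9), Add(Mul(-6, Pow(w, -1)), Mul(-3, Pow(-1, -1)))) = Mul(Add(13, 9), Add(Mul(-6, Pow(1, -1)), Mul(-3, Pow(-1, -1)))) = Mul(22, Add(Mul(-6, 1), Mul(-3, -1))) = Mul(22, Add(-6, 3)) = Mul(22, -3) = -66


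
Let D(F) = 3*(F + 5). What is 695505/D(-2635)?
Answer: -46367/526 ≈ -88.150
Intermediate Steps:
D(F) = 15 + 3*F (D(F) = 3*(5 + F) = 15 + 3*F)
695505/D(-2635) = 695505/(15 + 3*(-2635)) = 695505/(15 - 7905) = 695505/(-7890) = 695505*(-1/7890) = -46367/526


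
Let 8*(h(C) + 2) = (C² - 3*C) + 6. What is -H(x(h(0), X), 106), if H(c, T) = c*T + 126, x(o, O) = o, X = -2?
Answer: 13/2 ≈ 6.5000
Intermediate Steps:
h(C) = -5/4 - 3*C/8 + C²/8 (h(C) = -2 + ((C² - 3*C) + 6)/8 = -2 + (6 + C² - 3*C)/8 = -2 + (¾ - 3*C/8 + C²/8) = -5/4 - 3*C/8 + C²/8)
H(c, T) = 126 + T*c (H(c, T) = T*c + 126 = 126 + T*c)
-H(x(h(0), X), 106) = -(126 + 106*(-5/4 - 3/8*0 + (⅛)*0²)) = -(126 + 106*(-5/4 + 0 + (⅛)*0)) = -(126 + 106*(-5/4 + 0 + 0)) = -(126 + 106*(-5/4)) = -(126 - 265/2) = -1*(-13/2) = 13/2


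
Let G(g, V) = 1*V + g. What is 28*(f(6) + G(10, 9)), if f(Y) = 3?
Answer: 616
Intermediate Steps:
G(g, V) = V + g
28*(f(6) + G(10, 9)) = 28*(3 + (9 + 10)) = 28*(3 + 19) = 28*22 = 616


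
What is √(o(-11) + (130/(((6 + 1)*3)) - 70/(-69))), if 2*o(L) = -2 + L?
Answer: √73094/322 ≈ 0.83962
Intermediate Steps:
o(L) = -1 + L/2 (o(L) = (-2 + L)/2 = -1 + L/2)
√(o(-11) + (130/(((6 + 1)*3)) - 70/(-69))) = √((-1 + (½)*(-11)) + (130/(((6 + 1)*3)) - 70/(-69))) = √((-1 - 11/2) + (130/((7*3)) - 70*(-1/69))) = √(-13/2 + (130/21 + 70/69)) = √(-13/2 + 1160/161) = √(227/322) = √73094/322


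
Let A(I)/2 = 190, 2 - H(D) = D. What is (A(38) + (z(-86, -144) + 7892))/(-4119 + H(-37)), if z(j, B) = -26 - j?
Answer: -2083/1020 ≈ -2.0422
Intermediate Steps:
H(D) = 2 - D
A(I) = 380 (A(I) = 2*190 = 380)
(A(38) + (z(-86, -144) + 7892))/(-4119 + H(-37)) = (380 + ((-26 - 1*(-86)) + 7892))/(-4119 + (2 - 1*(-37))) = (380 + ((-26 + 86) + 7892))/(-4119 + (2 + 37)) = (380 + (60 + 7892))/(-4119 + 39) = (380 + 7952)/(-4080) = 8332*(-1/4080) = -2083/1020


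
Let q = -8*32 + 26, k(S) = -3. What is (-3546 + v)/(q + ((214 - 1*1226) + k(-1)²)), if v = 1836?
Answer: 190/137 ≈ 1.3869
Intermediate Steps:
q = -230 (q = -256 + 26 = -230)
(-3546 + v)/(q + ((214 - 1*1226) + k(-1)²)) = (-3546 + 1836)/(-230 + ((214 - 1*1226) + (-3)²)) = -1710/(-230 + ((214 - 1226) + 9)) = -1710/(-230 + (-1012 + 9)) = -1710/(-230 - 1003) = -1710/(-1233) = -1710*(-1/1233) = 190/137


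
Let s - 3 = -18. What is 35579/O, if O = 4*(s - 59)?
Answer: -35579/296 ≈ -120.20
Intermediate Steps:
s = -15 (s = 3 - 18 = -15)
O = -296 (O = 4*(-15 - 59) = 4*(-74) = -296)
35579/O = 35579/(-296) = 35579*(-1/296) = -35579/296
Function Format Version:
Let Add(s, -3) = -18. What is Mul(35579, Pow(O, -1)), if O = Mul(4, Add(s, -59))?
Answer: Rational(-35579, 296) ≈ -120.20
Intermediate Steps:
s = -15 (s = Add(3, -18) = -15)
O = -296 (O = Mul(4, Add(-15, -59)) = Mul(4, -74) = -296)
Mul(35579, Pow(O, -1)) = Mul(35579, Pow(-296, -1)) = Mul(35579, Rational(-1, 296)) = Rational(-35579, 296)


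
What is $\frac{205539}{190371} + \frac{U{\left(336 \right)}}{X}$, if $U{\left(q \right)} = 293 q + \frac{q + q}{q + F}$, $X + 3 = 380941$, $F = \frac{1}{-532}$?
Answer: $\frac{2890988797519379}{2160490287365083} \approx 1.3381$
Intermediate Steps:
$F = - \frac{1}{532} \approx -0.0018797$
$X = 380938$ ($X = -3 + 380941 = 380938$)
$U{\left(q \right)} = 293 q + \frac{2 q}{- \frac{1}{532} + q}$ ($U{\left(q \right)} = 293 q + \frac{q + q}{q - \frac{1}{532}} = 293 q + \frac{2 q}{- \frac{1}{532} + q}$)
$\frac{205539}{190371} + \frac{U{\left(336 \right)}}{X} = \frac{205539}{190371} + \frac{336 \frac{1}{-1 + 532 \cdot 336} \left(771 + 155876 \cdot 336\right)}{380938} = 205539 \cdot \frac{1}{190371} + \frac{336 \left(771 + 52374336\right)}{-1 + 178752} \cdot \frac{1}{380938} = \frac{68513}{63457} + 336 \cdot \frac{1}{178751} \cdot 52375107 \cdot \frac{1}{380938} = \frac{68513}{63457} + \frac{17598035952}{178751} \cdot \frac{1}{380938} = \frac{68513}{63457} + \frac{8799017976}{34046524219} = \frac{2890988797519379}{2160490287365083}$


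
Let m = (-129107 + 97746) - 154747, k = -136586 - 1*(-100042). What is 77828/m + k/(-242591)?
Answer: -3019810399/11287031457 ≈ -0.26755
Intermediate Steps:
k = -36544 (k = -136586 + 100042 = -36544)
m = -186108 (m = -31361 - 154747 = -186108)
77828/m + k/(-242591) = 77828/(-186108) - 36544/(-242591) = 77828*(-1/186108) - 36544*(-1/242591) = -19457/46527 + 36544/242591 = -3019810399/11287031457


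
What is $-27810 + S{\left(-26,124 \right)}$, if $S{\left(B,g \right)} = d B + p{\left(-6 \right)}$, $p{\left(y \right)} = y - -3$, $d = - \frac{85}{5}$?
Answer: $-27371$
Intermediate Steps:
$d = -17$ ($d = \left(-85\right) \frac{1}{5} = -17$)
$p{\left(y \right)} = 3 + y$ ($p{\left(y \right)} = y + 3 = 3 + y$)
$S{\left(B,g \right)} = -3 - 17 B$ ($S{\left(B,g \right)} = - 17 B + \left(3 - 6\right) = - 17 B - 3 = -3 - 17 B$)
$-27810 + S{\left(-26,124 \right)} = -27810 - -439 = -27810 + \left(-3 + 442\right) = -27810 + 439 = -27371$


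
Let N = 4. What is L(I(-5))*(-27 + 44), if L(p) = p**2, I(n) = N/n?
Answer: 272/25 ≈ 10.880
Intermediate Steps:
I(n) = 4/n
L(I(-5))*(-27 + 44) = (4/(-5))**2*(-27 + 44) = (4*(-1/5))**2*17 = (-4/5)**2*17 = (16/25)*17 = 272/25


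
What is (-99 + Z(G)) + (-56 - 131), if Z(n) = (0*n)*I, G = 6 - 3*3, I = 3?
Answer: -286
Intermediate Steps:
G = -3 (G = 6 - 9 = -3)
Z(n) = 0 (Z(n) = (0*n)*3 = 0*3 = 0)
(-99 + Z(G)) + (-56 - 131) = (-99 + 0) + (-56 - 131) = -99 - 187 = -286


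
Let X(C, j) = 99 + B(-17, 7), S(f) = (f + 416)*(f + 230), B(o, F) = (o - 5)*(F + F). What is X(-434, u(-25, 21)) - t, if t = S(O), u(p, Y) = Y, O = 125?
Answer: -192264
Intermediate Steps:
B(o, F) = 2*F*(-5 + o) (B(o, F) = (-5 + o)*(2*F) = 2*F*(-5 + o))
S(f) = (230 + f)*(416 + f) (S(f) = (416 + f)*(230 + f) = (230 + f)*(416 + f))
t = 192055 (t = 95680 + 125² + 646*125 = 95680 + 15625 + 80750 = 192055)
X(C, j) = -209 (X(C, j) = 99 + 2*7*(-5 - 17) = 99 + 2*7*(-22) = 99 - 308 = -209)
X(-434, u(-25, 21)) - t = -209 - 1*192055 = -209 - 192055 = -192264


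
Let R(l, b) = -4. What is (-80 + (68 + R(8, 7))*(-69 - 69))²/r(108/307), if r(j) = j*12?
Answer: 1523943088/81 ≈ 1.8814e+7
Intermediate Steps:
r(j) = 12*j
(-80 + (68 + R(8, 7))*(-69 - 69))²/r(108/307) = (-80 + (68 - 4)*(-69 - 69))²/((12*(108/307))) = (-80 + 64*(-138))²/((12*(108*(1/307)))) = (-80 - 8832)²/((12*(108/307))) = (-8912)²/(1296/307) = 79423744*(307/1296) = 1523943088/81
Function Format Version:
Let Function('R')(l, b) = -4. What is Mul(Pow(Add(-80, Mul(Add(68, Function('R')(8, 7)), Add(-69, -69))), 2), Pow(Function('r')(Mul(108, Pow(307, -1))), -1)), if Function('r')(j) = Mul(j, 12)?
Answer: Rational(1523943088, 81) ≈ 1.8814e+7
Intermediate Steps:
Function('r')(j) = Mul(12, j)
Mul(Pow(Add(-80, Mul(Add(68, Function('R')(8, 7)), Add(-69, -69))), 2), Pow(Function('r')(Mul(108, Pow(307, -1))), -1)) = Mul(Pow(Add(-80, Mul(Add(68, -4), Add(-69, -69))), 2), Pow(Mul(12, Mul(108, Pow(307, -1))), -1)) = Mul(Pow(Add(-80, Mul(64, -138)), 2), Pow(Mul(12, Mul(108, Rational(1, 307))), -1)) = Mul(Pow(Add(-80, -8832), 2), Pow(Mul(12, Rational(108, 307)), -1)) = Mul(Pow(-8912, 2), Pow(Rational(1296, 307), -1)) = Mul(79423744, Rational(307, 1296)) = Rational(1523943088, 81)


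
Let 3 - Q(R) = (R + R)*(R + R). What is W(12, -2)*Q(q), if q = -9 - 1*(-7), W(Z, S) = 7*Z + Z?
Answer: -1248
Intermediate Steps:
W(Z, S) = 8*Z
q = -2 (q = -9 + 7 = -2)
Q(R) = 3 - 4*R² (Q(R) = 3 - (R + R)*(R + R) = 3 - 2*R*2*R = 3 - 4*R²)
W(12, -2)*Q(q) = (8*12)*(3 - 4*(-2)²) = 96*(3 - 4*4) = 96*(3 - 16) = 96*(-13) = -1248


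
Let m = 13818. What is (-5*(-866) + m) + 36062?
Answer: 54210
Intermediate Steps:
(-5*(-866) + m) + 36062 = (-5*(-866) + 13818) + 36062 = (4330 + 13818) + 36062 = 18148 + 36062 = 54210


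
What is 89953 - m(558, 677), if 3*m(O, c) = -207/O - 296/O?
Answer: 150581825/1674 ≈ 89953.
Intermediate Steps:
m(O, c) = -503/(3*O) (m(O, c) = (-207/O - 296/O)/3 = (-503/O)/3 = -503/(3*O))
89953 - m(558, 677) = 89953 - (-503)/(3*558) = 89953 - 1*(-503/1674) = 89953 + 503/1674 = 150581825/1674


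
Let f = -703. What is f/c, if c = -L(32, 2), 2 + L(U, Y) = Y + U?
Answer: 703/32 ≈ 21.969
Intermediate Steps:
L(U, Y) = -2 + U + Y (L(U, Y) = -2 + (Y + U) = -2 + (U + Y) = -2 + U + Y)
c = -32 (c = -(-2 + 32 + 2) = -1*32 = -32)
f/c = -703/(-32) = -703*(-1/32) = 703/32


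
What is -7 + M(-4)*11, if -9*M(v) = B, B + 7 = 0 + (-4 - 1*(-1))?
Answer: 47/9 ≈ 5.2222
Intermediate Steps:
B = -10 (B = -7 + (0 + (-4 - 1*(-1))) = -7 + (0 + (-4 + 1)) = -7 + (0 - 3) = -7 - 3 = -10)
M(v) = 10/9 (M(v) = -⅑*(-10) = 10/9)
-7 + M(-4)*11 = -7 + (10/9)*11 = -7 + 110/9 = 47/9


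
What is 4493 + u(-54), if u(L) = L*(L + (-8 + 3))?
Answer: 7679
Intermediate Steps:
u(L) = L*(-5 + L) (u(L) = L*(L - 5) = L*(-5 + L))
4493 + u(-54) = 4493 - 54*(-5 - 54) = 4493 - 54*(-59) = 4493 + 3186 = 7679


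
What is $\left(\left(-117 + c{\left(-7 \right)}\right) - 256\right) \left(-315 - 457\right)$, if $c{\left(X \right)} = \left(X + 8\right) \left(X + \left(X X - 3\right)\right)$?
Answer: $257848$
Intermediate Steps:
$c{\left(X \right)} = \left(8 + X\right) \left(-3 + X + X^{2}\right)$ ($c{\left(X \right)} = \left(8 + X\right) \left(X + \left(X^{2} - 3\right)\right) = \left(8 + X\right) \left(X + \left(-3 + X^{2}\right)\right) = \left(8 + X\right) \left(-3 + X + X^{2}\right)$)
$\left(\left(-117 + c{\left(-7 \right)}\right) - 256\right) \left(-315 - 457\right) = \left(\left(-117 + \left(-24 + \left(-7\right)^{3} + 5 \left(-7\right) + 9 \left(-7\right)^{2}\right)\right) - 256\right) \left(-315 - 457\right) = \left(\left(-117 - -39\right) - 256\right) \left(-772\right) = \left(\left(-117 + 39\right) - 256\right) \left(-772\right) = \left(-78 - 256\right) \left(-772\right) = \left(-334\right) \left(-772\right) = 257848$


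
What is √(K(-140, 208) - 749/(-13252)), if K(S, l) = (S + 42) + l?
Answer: √4831907797/6626 ≈ 10.491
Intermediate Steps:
K(S, l) = 42 + S + l (K(S, l) = (42 + S) + l = 42 + S + l)
√(K(-140, 208) - 749/(-13252)) = √((42 - 140 + 208) - 749/(-13252)) = √(110 - 749*(-1/13252)) = √(110 + 749/13252) = √(1458469/13252) = √4831907797/6626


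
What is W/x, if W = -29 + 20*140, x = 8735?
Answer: 2771/8735 ≈ 0.31723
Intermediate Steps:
W = 2771 (W = -29 + 2800 = 2771)
W/x = 2771/8735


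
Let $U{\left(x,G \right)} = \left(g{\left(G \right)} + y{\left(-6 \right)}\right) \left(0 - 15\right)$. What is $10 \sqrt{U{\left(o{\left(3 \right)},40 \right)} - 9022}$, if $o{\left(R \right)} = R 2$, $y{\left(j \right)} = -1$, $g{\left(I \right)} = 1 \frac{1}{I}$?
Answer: $\frac{5 i \sqrt{144118}}{2} \approx 949.07 i$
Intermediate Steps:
$g{\left(I \right)} = \frac{1}{I}$
$o{\left(R \right)} = 2 R$
$U{\left(x,G \right)} = 15 - \frac{15}{G}$ ($U{\left(x,G \right)} = \left(\frac{1}{G} - 1\right) \left(0 - 15\right) = \left(-1 + \frac{1}{G}\right) \left(-15\right) = 15 - \frac{15}{G}$)
$10 \sqrt{U{\left(o{\left(3 \right)},40 \right)} - 9022} = 10 \sqrt{\left(15 - \frac{15}{40}\right) - 9022} = 10 \sqrt{\left(15 - \frac{3}{8}\right) - 9022} = 10 \sqrt{\frac{117}{8} - 9022} = 10 \sqrt{- \frac{72059}{8}} = 10 \frac{i \sqrt{144118}}{4} = \frac{5 i \sqrt{144118}}{2}$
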